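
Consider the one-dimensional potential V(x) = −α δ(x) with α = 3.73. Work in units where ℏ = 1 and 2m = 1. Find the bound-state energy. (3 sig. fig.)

E = -3.48

For x ≠ 0 the bound state is ψ ∝ e^{−κ|x|}; integrating the TISE across the delta gives the cusp condition 2κ = 2mα/ℏ², so κ = 1.865.
Then E = −ℏ²κ²/(2m) = −mα²/(2ℏ²) = -3.478.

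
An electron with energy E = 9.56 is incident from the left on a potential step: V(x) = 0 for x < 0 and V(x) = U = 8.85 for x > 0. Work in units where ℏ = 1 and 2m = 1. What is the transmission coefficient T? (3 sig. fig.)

On each side the TISE gives plane waves with k = √(2m(E − V))/ℏ: k₁ = √(2·½·9.56) = 3.092, k₂ = √(2·½·0.71) = 0.8426.
Matching ψ and ψ′ at x = 0 gives r = (k₁ − k₂)/(k₁ + k₂), so R = r² = 0.3268 and T = 1 − R = 0.6732.

T = 0.673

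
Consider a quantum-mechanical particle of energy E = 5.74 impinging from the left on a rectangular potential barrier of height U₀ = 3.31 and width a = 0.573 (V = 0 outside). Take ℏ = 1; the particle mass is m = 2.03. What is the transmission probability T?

E > U₀: inside the barrier k₂ = √(2m(E − U₀))/ℏ = 3.141, k₂a = 1.800.
T = [1 + U₀² sin²(k₂a) / (4E(E − U₀))]⁻¹ = 1/1.186 = 0.843.

T = 0.843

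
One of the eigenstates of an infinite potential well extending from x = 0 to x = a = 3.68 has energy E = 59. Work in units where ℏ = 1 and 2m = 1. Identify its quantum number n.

From E_n = n²π²ℏ²/(2ma²) invert to n = √(2ma²E)/(πℏ).
n = (3.68/π) × √(2 × 0.5 × 59) = 8.998 → n = 9.

n = 9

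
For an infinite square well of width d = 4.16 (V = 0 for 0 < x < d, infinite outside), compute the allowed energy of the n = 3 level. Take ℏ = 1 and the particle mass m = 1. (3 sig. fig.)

Requiring ψ(0) = ψ(d) = 0 quantises k = nπ/d, hence E_n = ℏ²k²/2m = n²π²ℏ²/(2md²).
E_3 = 3² × π² / (2 × 1 × 4.16²) = 2.566.

E = 2.57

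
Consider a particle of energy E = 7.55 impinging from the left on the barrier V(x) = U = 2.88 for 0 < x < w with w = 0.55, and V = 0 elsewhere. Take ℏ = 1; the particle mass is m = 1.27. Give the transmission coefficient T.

T = 0.950

E > U: inside the barrier k₂ = √(2m(E − U))/ℏ = 3.444, k₂w = 1.894.
Matching at both interfaces gives T⁻¹ = 1 + U² sin²(k₂w) / [4E(E − U)] = 1.053, hence T = 0.950.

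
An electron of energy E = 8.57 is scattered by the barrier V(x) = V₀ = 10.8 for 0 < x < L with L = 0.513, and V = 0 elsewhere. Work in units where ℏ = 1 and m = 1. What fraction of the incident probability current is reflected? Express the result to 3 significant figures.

R = 0.723

E < V₀: inside the barrier ψ ∝ e^{±κx} with κ = √(2m(V₀ − E))/ℏ = 2.112.
κL = 1.083, sinh(κL) = 1.308.
The exact tunnelling result is T⁻¹ = 1 + V₀² sinh²(κL) / [4E(V₀ − E)] = 3.611, so T = 0.277.
R = 1 − T = 0.723.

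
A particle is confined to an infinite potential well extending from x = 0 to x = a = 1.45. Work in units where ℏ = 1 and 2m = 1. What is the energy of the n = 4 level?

E = 75.1

The infinite-well eigenfunctions ψ_n = √(2/a) sin(nπx/a) vanish at both walls, giving E_n = n²π²ℏ²/(2ma²).
E_4 = 4² × π² / (2 × 0.5 × 1.45²) = 75.11.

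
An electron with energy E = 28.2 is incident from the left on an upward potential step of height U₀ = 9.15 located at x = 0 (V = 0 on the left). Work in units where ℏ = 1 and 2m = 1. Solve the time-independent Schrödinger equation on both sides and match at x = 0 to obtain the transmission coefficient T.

The wavenumbers are k₁ = √(2mE)/ℏ = 5.310 on the left and k₂ = √(2m(E − U₀))/ℏ = 4.365 on the right.
Continuity of ψ and ψ′ at the step yields the reflection amplitude r = (k₁ − k₂)/(k₁ + k₂) = 0.09775; thus R = |r|² = 0.009555, T = 0.9904.

T = 0.990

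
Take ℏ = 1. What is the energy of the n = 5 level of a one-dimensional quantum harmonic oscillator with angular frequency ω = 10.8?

E = 59.4

The oscillator eigenvalues are E_n = ℏω(n + ½), so E_5 = 10.8 × 5.5 = 59.40.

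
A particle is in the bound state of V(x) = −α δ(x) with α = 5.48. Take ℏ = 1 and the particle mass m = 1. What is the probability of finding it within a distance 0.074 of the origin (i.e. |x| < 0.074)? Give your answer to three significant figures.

P = 0.556

The normalised bound state is ψ = √κ e^{−κ|x|} with κ = mα/ℏ² = 5.480.
P(|x| < d) = ∫_{−d}^{d} κ e^{−2κ|x|} dx = 1 − e^{−2κd} = 1 − e^{−0.8110} = 0.5556.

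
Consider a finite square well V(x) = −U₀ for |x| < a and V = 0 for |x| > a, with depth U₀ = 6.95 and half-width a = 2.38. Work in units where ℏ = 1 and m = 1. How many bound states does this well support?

The dimensionless depth is z₀ = a√(2mU₀)/ℏ = 2.38 × √(13.90) = 8.873.
The even/odd transcendental equations gain one root per π/2 in z₀, giving N = 1 + ⌊2z₀/π⌋ = 1 + ⌊5.649⌋ = 6.

N = 6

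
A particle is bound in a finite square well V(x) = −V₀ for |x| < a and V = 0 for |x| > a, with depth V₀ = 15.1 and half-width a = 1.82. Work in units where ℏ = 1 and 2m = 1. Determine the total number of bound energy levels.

N = 5

The dimensionless depth is z₀ = a√(2mV₀)/ℏ = 1.82 × √(15.10) = 7.072.
The even/odd transcendental equations gain one root per π/2 in z₀, giving N = 1 + ⌊2z₀/π⌋ = 1 + ⌊4.502⌋ = 5.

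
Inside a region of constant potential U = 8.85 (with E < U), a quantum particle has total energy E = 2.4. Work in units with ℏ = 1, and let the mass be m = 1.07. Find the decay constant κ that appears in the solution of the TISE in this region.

κ = 3.72

Since E < U the TISE in this region is ψ'' = κ²ψ with κ = √(2m(U − E))/ℏ.
κ = √(2 × 1.07 × 6.45) = 3.715.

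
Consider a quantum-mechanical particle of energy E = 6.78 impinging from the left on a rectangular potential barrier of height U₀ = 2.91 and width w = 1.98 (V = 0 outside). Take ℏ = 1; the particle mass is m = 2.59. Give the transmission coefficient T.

Above the barrier the interior wavenumber is k₂ = √(2m(E − U₀))/ℏ = 4.477, giving phase k₂w = 8.865.
Matching at both interfaces gives T⁻¹ = 1 + U₀² sin²(k₂w) / [4E(E − U₀)] = 1.023, hence T = 0.978.

T = 0.978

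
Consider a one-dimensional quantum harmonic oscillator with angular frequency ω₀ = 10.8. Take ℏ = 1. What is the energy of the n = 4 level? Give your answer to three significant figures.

Using E_n = (n + ½)ℏω₀: E_4 = 4.5 × 10.8 = 48.60.

E = 48.6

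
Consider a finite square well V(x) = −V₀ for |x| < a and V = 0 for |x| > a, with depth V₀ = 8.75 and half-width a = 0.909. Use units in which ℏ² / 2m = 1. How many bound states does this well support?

N = 2

Define the well-strength parameter z₀ = (a/ℏ)√(2mV₀) = 0.909 × √(2·0.5·8.75) = 2.689.
The even/odd transcendental equations gain one root per π/2 in z₀, giving N = 1 + ⌊2z₀/π⌋ = 1 + ⌊1.712⌋ = 2.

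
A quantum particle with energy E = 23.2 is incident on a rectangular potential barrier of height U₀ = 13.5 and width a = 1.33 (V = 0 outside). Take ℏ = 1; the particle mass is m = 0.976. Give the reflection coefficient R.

Above the barrier the interior wavenumber is k₂ = √(2m(E − U₀))/ℏ = 4.351, giving phase k₂a = 5.787.
T = [1 + U₀² sin²(k₂a) / (4E(E − U₀))]⁻¹ = 1/1.046 = 0.956.
R = 1 − T = 0.0438.

R = 0.0438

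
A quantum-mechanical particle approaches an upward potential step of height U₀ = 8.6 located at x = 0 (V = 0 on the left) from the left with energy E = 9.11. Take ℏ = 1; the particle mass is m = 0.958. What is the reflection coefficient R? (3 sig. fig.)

R = 0.381

On each side the TISE gives plane waves with k = √(2m(E − V))/ℏ: k₁ = √(2·0.958·9.11) = 4.178, k₂ = √(2·0.958·0.51) = 0.9885.
Matching ψ and ψ′ at x = 0 gives r = (k₁ − k₂)/(k₁ + k₂), so R = r² = 0.3811 and T = 1 − R = 0.6189.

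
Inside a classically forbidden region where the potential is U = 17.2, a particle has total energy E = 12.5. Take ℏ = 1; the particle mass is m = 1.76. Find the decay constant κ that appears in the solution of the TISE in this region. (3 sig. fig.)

Since E < U the TISE in this region is ψ'' = κ²ψ with κ = √(2m(U − E))/ℏ.
κ = √(2 × 1.76 × 4.7) = 4.067.

κ = 4.07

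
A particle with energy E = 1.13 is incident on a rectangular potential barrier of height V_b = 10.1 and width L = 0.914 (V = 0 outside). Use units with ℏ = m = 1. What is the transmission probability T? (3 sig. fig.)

Since E < V_b the interior solution is evanescent with decay constant κ = √(2m(V_b − E))/ℏ = 4.236.
κL = 3.871, sinh(κL) = 23.99.
Matching ψ, ψ′ at both faces gives T = [1 + V_b² sinh²(κL) / (4E(V_b − E))]⁻¹ = 1/1449 = 0.000690.

T = 0.000690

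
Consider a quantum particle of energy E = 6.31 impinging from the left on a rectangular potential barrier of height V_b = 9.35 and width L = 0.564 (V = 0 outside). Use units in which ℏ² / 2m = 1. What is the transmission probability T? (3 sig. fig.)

T = 0.399

E < V_b: inside the barrier ψ ∝ e^{±κx} with κ = √(2m(V_b − E))/ℏ = 1.744.
κL = 0.9834, sinh(κL) = 1.150.
The exact tunnelling result is T⁻¹ = 1 + V_b² sinh²(κL) / [4E(V_b − E)] = 2.506, so T = 0.399.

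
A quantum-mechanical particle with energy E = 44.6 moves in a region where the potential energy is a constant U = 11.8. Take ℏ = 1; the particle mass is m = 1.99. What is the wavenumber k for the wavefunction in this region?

With E > U the solution is oscillatory, ψ ∝ e^{±ikx} with k = √(2m(E − U))/ℏ.
k = √(2 × 1.99 × 32.8) = 11.43.

k = 11.4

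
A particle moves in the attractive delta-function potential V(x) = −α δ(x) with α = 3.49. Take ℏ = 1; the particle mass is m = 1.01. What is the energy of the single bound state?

For x ≠ 0 the bound state is ψ ∝ e^{−κ|x|}; integrating the TISE across the delta gives the cusp condition 2κ = 2mα/ℏ², so κ = 3.525.
Then E = −ℏ²κ²/(2m) = −mα²/(2ℏ²) = -6.151.

E = -6.15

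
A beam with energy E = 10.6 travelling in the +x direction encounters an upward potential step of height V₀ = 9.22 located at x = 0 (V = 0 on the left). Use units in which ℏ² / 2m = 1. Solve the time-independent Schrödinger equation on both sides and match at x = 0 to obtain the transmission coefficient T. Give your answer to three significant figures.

On each side the TISE gives plane waves with k = √(2m(E − V))/ℏ: k₁ = √(2·½·10.6) = 3.256, k₂ = √(2·½·1.38) = 1.175.
Matching ψ and ψ′ at x = 0 gives r = (k₁ − k₂)/(k₁ + k₂), so R = r² = 0.2206 and T = 1 − R = 0.7794.

T = 0.779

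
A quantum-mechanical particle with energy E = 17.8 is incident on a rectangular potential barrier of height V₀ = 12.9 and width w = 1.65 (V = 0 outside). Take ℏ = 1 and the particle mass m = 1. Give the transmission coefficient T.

Above the barrier the interior wavenumber is k₂ = √(2m(E − V₀))/ℏ = 3.130, giving phase k₂w = 5.165.
Matching at both interfaces gives T⁻¹ = 1 + V₀² sin²(k₂w) / [4E(E − V₀)] = 1.386, hence T = 0.722.

T = 0.722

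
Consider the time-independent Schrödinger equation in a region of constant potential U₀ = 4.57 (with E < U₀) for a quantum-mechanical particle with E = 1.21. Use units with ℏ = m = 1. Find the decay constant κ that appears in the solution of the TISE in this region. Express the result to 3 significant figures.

κ = 2.59

Since E < U₀ the TISE in this region is ψ'' = κ²ψ with κ = √(2m(U₀ − E))/ℏ.
κ = √(2 × 1 × 3.36) = 2.592.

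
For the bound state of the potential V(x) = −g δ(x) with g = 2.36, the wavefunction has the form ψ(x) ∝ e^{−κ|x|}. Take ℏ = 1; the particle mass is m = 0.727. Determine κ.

κ = 1.72

Integrate −(ℏ²/2m)ψ'' − gδ(x)ψ = Eψ from −ε to +ε: the ψ'' term gives ψ'(0⁺) − ψ'(0⁻) and the δ term gives −(2mg/ℏ²)ψ(0).
With ψ ∝ e^{−κ|x|} this yields −2κ = −2mg/ℏ², so κ = mg/ℏ² = 1.716.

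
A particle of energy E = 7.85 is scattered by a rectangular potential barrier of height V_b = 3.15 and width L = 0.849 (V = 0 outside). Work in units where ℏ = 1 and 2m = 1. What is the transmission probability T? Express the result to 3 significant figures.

Above the barrier the interior wavenumber is k₂ = √(2m(E − V_b))/ℏ = 2.168, giving phase k₂L = 1.841.
Matching at both interfaces gives T⁻¹ = 1 + V_b² sin²(k₂L) / [4E(E − V_b)] = 1.062, hence T = 0.941.

T = 0.941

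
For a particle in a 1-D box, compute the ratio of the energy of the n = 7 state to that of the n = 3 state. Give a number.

Since E_n ∝ n², the ratio is (7/3)² = 5.44444.

5.44444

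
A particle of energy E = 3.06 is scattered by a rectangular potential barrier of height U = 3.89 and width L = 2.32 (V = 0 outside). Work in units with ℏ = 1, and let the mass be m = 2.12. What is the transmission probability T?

Since E < U the interior solution is evanescent with decay constant κ = √(2m(U − E))/ℏ = 1.876.
κL = 4.352, sinh(κL) = 38.82.
The exact tunnelling result is T⁻¹ = 1 + U² sinh²(κL) / [4E(U − E)] = 2245, so T = 0.000445.

T = 0.000445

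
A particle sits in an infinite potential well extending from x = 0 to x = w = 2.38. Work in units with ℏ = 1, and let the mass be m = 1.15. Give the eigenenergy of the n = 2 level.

The infinite-well eigenfunctions ψ_n = √(2/w) sin(nπx/w) vanish at both walls, giving E_n = n²π²ℏ²/(2mw²).
E_2 = 2² × π² / (2 × 1.15 × 2.38²) = 3.030.

E = 3.03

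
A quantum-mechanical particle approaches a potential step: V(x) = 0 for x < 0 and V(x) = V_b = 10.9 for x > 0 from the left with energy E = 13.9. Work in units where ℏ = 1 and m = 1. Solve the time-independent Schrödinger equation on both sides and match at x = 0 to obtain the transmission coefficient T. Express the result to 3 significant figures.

T = 0.866

The wavenumbers are k₁ = √(2mE)/ℏ = 5.273 on the left and k₂ = √(2m(E − V_b))/ℏ = 2.449 on the right.
Continuity of ψ and ψ′ at the step yields the reflection amplitude r = (k₁ − k₂)/(k₁ + k₂) = 0.3656; thus R = |r|² = 0.1337, T = 0.8663.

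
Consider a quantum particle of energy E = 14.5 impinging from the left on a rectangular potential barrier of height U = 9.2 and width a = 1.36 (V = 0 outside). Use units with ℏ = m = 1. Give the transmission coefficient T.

T = 0.798

E > U: inside the barrier k₂ = √(2m(E − U))/ℏ = 3.256, k₂a = 4.428.
Matching at both interfaces gives T⁻¹ = 1 + U² sin²(k₂a) / [4E(E − U)] = 1.254, hence T = 0.798.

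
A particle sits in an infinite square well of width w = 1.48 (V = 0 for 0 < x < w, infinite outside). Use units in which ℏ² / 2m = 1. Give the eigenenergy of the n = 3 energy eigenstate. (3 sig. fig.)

E = 40.6

Requiring ψ(0) = ψ(w) = 0 quantises k = nπ/w, hence E_n = ℏ²k²/2m = n²π²ℏ²/(2mw²).
E_3 = 3² × π² / (2 × 0.5 × 1.48²) = 40.55.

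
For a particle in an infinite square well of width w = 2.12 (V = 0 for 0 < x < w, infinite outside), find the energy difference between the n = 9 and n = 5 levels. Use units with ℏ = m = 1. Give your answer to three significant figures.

ΔE = 61.5

E_n = n²π²ℏ²/(2mw²), so ΔE = (9² − 5²) π²ℏ²/(2mw²).
ΔE = 56 × π² / (2 × 1 × 2.12²) = 61.49.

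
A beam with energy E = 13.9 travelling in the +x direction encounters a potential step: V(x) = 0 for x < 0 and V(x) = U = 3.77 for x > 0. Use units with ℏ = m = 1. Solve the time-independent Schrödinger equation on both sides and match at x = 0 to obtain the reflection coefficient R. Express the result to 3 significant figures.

The wavenumbers are k₁ = √(2mE)/ℏ = 5.273 on the left and k₂ = √(2m(E − U))/ℏ = 4.501 on the right.
Continuity of ψ and ψ′ at the step yields the reflection amplitude r = (k₁ − k₂)/(k₁ + k₂) = 0.07893; thus R = |r|² = 0.006230, T = 0.9938.

R = 0.00623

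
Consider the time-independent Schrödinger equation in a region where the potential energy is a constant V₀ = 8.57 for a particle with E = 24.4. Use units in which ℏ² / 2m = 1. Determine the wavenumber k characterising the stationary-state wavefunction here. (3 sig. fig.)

k = 3.98

With E > V₀ the solution is oscillatory, ψ ∝ e^{±ikx} with k = √(2m(E − V₀))/ℏ.
k = √(2 × 0.5 × 15.83) = 3.979.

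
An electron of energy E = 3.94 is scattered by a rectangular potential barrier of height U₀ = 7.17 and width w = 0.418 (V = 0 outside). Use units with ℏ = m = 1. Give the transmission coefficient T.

T = 0.379

E < U₀: inside the barrier ψ ∝ e^{±κx} with κ = √(2m(U₀ − E))/ℏ = 2.542.
κw = 1.062, sinh(κw) = 1.274.
The exact tunnelling result is T⁻¹ = 1 + U₀² sinh²(κw) / [4E(U₀ − E)] = 2.639, so T = 0.379.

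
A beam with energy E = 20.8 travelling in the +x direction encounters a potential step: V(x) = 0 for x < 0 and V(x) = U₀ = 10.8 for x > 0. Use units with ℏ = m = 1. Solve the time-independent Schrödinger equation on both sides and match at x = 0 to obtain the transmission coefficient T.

T = 0.967

On each side the TISE gives plane waves with k = √(2m(E − V))/ℏ: k₁ = √(2·1·20.8) = 6.450, k₂ = √(2·1·10) = 4.472.
Matching ψ and ψ′ at x = 0 gives r = (k₁ − k₂)/(k₁ + k₂), so R = r² = 0.03279 and T = 1 − R = 0.9672.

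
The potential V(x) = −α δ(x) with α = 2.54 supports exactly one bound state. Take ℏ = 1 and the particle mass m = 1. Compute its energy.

The bound state is ψ(x) = √κ e^{−κ|x|}. The derivative jump ψ'(0⁺) − ψ'(0⁻) = −(2mα/ℏ²)ψ(0) fixes κ = mα/ℏ² = 2.540.
Then E = −ℏ²κ²/(2m) = −mα²/(2ℏ²) = -3.226.

E = -3.23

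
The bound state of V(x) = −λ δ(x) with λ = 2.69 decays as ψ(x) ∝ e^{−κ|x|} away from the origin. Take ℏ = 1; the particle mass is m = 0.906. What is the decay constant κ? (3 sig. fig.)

Integrating the TISE across x = 0 gives the cusp condition ψ'(0⁺) − ψ'(0⁻) = −(2mλ/ℏ²)ψ(0).
With ψ ∝ e^{−κ|x|} this yields −2κ = −2mλ/ℏ², so κ = mλ/ℏ² = 2.437.

κ = 2.44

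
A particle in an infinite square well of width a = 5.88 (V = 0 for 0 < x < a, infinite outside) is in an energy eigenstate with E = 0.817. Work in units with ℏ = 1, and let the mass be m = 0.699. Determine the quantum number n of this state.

n = 2

From E_n = n²π²ℏ²/(2ma²) invert to n = √(2ma²E)/(πℏ).
n = (5.88/π) × √(2 × 0.699 × 0.817) = 2.000 → n = 2.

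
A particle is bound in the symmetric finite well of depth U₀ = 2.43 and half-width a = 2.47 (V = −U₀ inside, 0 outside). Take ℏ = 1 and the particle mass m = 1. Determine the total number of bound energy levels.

Define the well-strength parameter z₀ = (a/ℏ)√(2mU₀) = 2.47 × √(2·1·2.43) = 5.445.
A new bound state (alternating even/odd) appears each time z₀ passes a multiple of π/2, so N = ⌊2z₀/π⌋ + 1 = ⌊3.467⌋ + 1 = 4.

N = 4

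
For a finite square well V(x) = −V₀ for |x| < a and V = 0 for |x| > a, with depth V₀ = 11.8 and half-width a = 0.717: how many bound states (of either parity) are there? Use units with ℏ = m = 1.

The dimensionless depth is z₀ = a√(2mV₀)/ℏ = 0.717 × √(23.60) = 3.483.
The even/odd transcendental equations gain one root per π/2 in z₀, giving N = 1 + ⌊2z₀/π⌋ = 1 + ⌊2.217⌋ = 3.

N = 3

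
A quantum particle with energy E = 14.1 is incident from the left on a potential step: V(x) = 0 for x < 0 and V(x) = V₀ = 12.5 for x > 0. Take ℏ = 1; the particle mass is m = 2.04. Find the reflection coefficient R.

R = 0.246

The wavenumbers are k₁ = √(2mE)/ℏ = 7.585 on the left and k₂ = √(2m(E − V₀))/ℏ = 2.555 on the right.
Matching ψ and ψ′ at x = 0 gives r = (k₁ − k₂)/(k₁ + k₂), so R = r² = 0.2461 and T = 1 − R = 0.7539.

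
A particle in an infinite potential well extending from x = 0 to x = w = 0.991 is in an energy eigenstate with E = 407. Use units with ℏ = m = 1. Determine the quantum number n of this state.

n = 9

From E_n = n²π²ℏ²/(2mw²) invert to n = √(2mw²E)/(πℏ).
n = (0.991/π) × √(2 × 1 × 407) = 9.000 → n = 9.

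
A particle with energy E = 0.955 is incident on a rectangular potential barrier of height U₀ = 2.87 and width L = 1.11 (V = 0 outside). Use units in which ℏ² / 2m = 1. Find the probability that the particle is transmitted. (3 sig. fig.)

Since E < U₀ the interior solution is evanescent with decay constant κ = √(2m(U₀ − E))/ℏ = 1.384.
κL = 1.536, sinh(κL) = 2.216.
Matching ψ, ψ′ at both faces gives T = [1 + U₀² sinh²(κL) / (4E(U₀ − E))]⁻¹ = 1/6.527 = 0.153.

T = 0.153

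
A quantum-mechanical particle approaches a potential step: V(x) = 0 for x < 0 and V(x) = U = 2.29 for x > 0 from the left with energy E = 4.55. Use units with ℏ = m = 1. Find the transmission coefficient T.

T = 0.970

On each side the TISE gives plane waves with k = √(2m(E − V))/ℏ: k₁ = √(2·1·4.55) = 3.017, k₂ = √(2·1·2.26) = 2.126.
Matching ψ and ψ′ at x = 0 gives r = (k₁ − k₂)/(k₁ + k₂), so R = r² = 0.02999 and T = 1 − R = 0.9700.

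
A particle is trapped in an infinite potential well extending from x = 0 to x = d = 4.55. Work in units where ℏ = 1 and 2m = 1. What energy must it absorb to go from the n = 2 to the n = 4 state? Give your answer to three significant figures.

E_n = n²π²ℏ²/(2md²), so ΔE = (4² − 2²) π²ℏ²/(2md²).
ΔE = 12 × π² / (2 × 0.5 × 4.55²) = 5.721.

ΔE = 5.72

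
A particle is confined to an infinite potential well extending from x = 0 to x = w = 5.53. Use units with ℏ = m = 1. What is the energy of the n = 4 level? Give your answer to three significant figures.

Requiring ψ(0) = ψ(w) = 0 quantises k = nπ/w, hence E_n = ℏ²k²/2m = n²π²ℏ²/(2mw²).
E_4 = 4² × π² / (2 × 1 × 5.53²) = 2.582.

E = 2.58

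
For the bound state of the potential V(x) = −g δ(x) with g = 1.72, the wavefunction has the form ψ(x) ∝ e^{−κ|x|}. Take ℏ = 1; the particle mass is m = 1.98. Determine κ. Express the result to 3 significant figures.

Integrating the TISE across x = 0 gives the cusp condition ψ'(0⁺) − ψ'(0⁻) = −(2mg/ℏ²)ψ(0).
With ψ ∝ e^{−κ|x|} this yields −2κ = −2mg/ℏ², so κ = mg/ℏ² = 3.406.

κ = 3.41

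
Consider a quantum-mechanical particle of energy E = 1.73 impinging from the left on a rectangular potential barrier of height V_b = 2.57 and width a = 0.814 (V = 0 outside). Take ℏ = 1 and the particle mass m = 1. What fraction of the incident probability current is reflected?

E < V_b: inside the barrier ψ ∝ e^{±κx} with κ = √(2m(V_b − E))/ℏ = 1.296.
κa = 1.055, sinh(κa) = 1.262.
Matching ψ, ψ′ at both faces gives T = [1 + V_b² sinh²(κa) / (4E(V_b − E))]⁻¹ = 1/2.810 = 0.356.
R = 1 − T = 0.644.

R = 0.644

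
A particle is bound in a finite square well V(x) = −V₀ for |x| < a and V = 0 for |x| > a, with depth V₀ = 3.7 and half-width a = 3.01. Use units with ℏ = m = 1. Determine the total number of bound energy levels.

Define the well-strength parameter z₀ = (a/ℏ)√(2mV₀) = 3.01 × √(2·1·3.7) = 8.188.
A new bound state (alternating even/odd) appears each time z₀ passes a multiple of π/2, so N = ⌊2z₀/π⌋ + 1 = ⌊5.213⌋ + 1 = 6.

N = 6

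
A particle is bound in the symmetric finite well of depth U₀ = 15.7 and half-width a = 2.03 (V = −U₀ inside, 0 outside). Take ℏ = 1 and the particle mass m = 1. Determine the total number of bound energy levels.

N = 8

Define the well-strength parameter z₀ = (a/ℏ)√(2mU₀) = 2.03 × √(2·1·15.7) = 11.38.
The even/odd transcendental equations gain one root per π/2 in z₀, giving N = 1 + ⌊2z₀/π⌋ = 1 + ⌊7.242⌋ = 8.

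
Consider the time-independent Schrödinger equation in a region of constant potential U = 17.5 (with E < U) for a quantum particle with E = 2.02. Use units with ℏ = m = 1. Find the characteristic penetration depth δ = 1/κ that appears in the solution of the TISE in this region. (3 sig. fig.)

Since E < U the TISE in this region is ψ'' = κ²ψ with κ = √(2m(U − E))/ℏ.
κ = √(2 × 1 × 15.48) = 5.564. The penetration depth is δ = 1/κ = 0.180.

δ = 0.180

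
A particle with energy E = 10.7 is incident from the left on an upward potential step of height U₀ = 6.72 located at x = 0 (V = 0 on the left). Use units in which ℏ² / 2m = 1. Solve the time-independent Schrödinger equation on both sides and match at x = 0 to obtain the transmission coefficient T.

T = 0.941

The wavenumbers are k₁ = √(2mE)/ℏ = 3.271 on the left and k₂ = √(2m(E − U₀))/ℏ = 1.995 on the right.
Matching ψ and ψ′ at x = 0 gives r = (k₁ − k₂)/(k₁ + k₂), so R = r² = 0.05872 and T = 1 − R = 0.9413.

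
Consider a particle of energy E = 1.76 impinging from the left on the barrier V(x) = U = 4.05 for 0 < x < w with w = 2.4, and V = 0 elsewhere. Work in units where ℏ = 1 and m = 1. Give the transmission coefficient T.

Since E < U the interior solution is evanescent with decay constant κ = √(2m(U − E))/ℏ = 2.140.
κw = 5.136, sinh(κw) = 85.03.
The exact tunnelling result is T⁻¹ = 1 + U² sinh²(κw) / [4E(U − E)] = 7358, so T = 0.000136.

T = 0.000136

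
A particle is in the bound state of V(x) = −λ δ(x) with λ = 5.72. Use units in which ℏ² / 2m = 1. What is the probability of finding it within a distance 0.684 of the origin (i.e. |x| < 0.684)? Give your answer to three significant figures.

The normalised bound state is ψ = √κ e^{−κ|x|} with κ = mλ/ℏ² = 2.860.
P(|x| < d) = ∫_{−d}^{d} κ e^{−2κ|x|} dx = 1 − e^{−2κd} = 1 − e^{−3.912} = 0.9800.

P = 0.980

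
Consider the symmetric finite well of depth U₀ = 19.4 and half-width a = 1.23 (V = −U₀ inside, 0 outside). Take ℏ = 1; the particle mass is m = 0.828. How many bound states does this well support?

N = 5

Define the well-strength parameter z₀ = (a/ℏ)√(2mU₀) = 1.23 × √(2·0.828·19.4) = 6.972.
The even/odd transcendental equations gain one root per π/2 in z₀, giving N = 1 + ⌊2z₀/π⌋ = 1 + ⌊4.438⌋ = 5.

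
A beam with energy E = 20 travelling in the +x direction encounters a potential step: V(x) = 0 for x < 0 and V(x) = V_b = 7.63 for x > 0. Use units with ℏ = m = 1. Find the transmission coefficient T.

On each side the TISE gives plane waves with k = √(2m(E − V))/ℏ: k₁ = √(2·1·20) = 6.325, k₂ = √(2·1·12.37) = 4.974.
Continuity of ψ and ψ′ at the step yields the reflection amplitude r = (k₁ − k₂)/(k₁ + k₂) = 0.1195; thus R = |r|² = 0.01429, T = 0.9857.

T = 0.986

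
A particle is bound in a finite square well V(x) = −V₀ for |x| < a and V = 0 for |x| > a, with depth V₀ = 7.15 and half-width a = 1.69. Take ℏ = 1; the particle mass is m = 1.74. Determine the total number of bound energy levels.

N = 6

The dimensionless depth is z₀ = a√(2mV₀)/ℏ = 1.69 × √(24.88) = 8.430.
The even/odd transcendental equations gain one root per π/2 in z₀, giving N = 1 + ⌊2z₀/π⌋ = 1 + ⌊5.367⌋ = 6.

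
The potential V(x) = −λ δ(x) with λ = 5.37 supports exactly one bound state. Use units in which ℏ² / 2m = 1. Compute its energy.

For x ≠ 0 the bound state is ψ ∝ e^{−κ|x|}; integrating the TISE across the delta gives the cusp condition 2κ = 2mλ/ℏ², so κ = 2.685.
Then E = −ℏ²κ²/(2m) = −mλ²/(2ℏ²) = -7.209.

E = -7.21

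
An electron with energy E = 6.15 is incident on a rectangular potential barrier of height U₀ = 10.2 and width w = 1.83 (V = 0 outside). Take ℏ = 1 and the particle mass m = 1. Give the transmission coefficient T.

T = 0.000115

Since E < U₀ the interior solution is evanescent with decay constant κ = √(2m(U₀ − E))/ℏ = 2.846.
κw = 5.208, sinh(κw) = 91.39.
The exact tunnelling result is T⁻¹ = 1 + U₀² sinh²(κw) / [4E(U₀ − E)] = 8722, so T = 0.000115.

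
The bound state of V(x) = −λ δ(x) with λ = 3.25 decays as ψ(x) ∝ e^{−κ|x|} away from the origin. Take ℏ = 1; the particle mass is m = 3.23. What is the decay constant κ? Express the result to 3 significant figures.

κ = 10.5

Integrate −(ℏ²/2m)ψ'' − λδ(x)ψ = Eψ from −ε to +ε: the ψ'' term gives ψ'(0⁺) − ψ'(0⁻) and the δ term gives −(2mλ/ℏ²)ψ(0).
With ψ ∝ e^{−κ|x|} this yields −2κ = −2mλ/ℏ², so κ = mλ/ℏ² = 10.50.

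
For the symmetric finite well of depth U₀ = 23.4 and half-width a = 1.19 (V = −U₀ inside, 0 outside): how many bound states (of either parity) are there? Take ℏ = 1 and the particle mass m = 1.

The dimensionless depth is z₀ = a√(2mU₀)/ℏ = 1.19 × √(46.80) = 8.141.
A new bound state (alternating even/odd) appears each time z₀ passes a multiple of π/2, so N = ⌊2z₀/π⌋ + 1 = ⌊5.183⌋ + 1 = 6.

N = 6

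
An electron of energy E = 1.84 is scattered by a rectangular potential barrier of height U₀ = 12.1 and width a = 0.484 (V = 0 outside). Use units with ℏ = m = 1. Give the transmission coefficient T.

Since E < U₀ the interior solution is evanescent with decay constant κ = √(2m(U₀ − E))/ℏ = 4.530.
κa = 2.192, sinh(κa) = 4.423.
The exact tunnelling result is T⁻¹ = 1 + U₀² sinh²(κa) / [4E(U₀ − E)] = 38.93, so T = 0.0257.

T = 0.0257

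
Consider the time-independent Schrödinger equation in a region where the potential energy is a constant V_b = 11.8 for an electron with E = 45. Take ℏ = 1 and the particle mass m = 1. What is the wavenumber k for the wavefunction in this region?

k = 8.15

With E > V_b the solution is oscillatory, ψ ∝ e^{±ikx} with k = √(2m(E − V_b))/ℏ.
k = √(2 × 1 × 33.2) = 8.149.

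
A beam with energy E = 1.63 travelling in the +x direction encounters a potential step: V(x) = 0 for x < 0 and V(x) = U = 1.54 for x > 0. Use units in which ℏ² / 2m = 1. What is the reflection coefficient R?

The wavenumbers are k₁ = √(2mE)/ℏ = 1.277 on the left and k₂ = √(2m(E − U))/ℏ = 0.3000 on the right.
Matching ψ and ψ′ at x = 0 gives r = (k₁ − k₂)/(k₁ + k₂), so R = r² = 0.3837 and T = 1 − R = 0.6163.

R = 0.384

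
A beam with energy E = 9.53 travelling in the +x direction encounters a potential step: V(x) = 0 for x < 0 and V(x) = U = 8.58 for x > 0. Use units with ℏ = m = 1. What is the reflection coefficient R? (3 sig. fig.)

The wavenumbers are k₁ = √(2mE)/ℏ = 4.366 on the left and k₂ = √(2m(E − U))/ℏ = 1.378 on the right.
Continuity of ψ and ψ′ at the step yields the reflection amplitude r = (k₁ − k₂)/(k₁ + k₂) = 0.5201; thus R = |r|² = 0.2705, T = 0.7295.

R = 0.270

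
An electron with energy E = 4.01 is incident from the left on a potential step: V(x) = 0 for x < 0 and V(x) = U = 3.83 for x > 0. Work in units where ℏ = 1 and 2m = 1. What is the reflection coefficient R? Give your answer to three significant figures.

On each side the TISE gives plane waves with k = √(2m(E − V))/ℏ: k₁ = √(2·½·4.01) = 2.002, k₂ = √(2·½·0.18) = 0.4243.
Matching ψ and ψ′ at x = 0 gives r = (k₁ − k₂)/(k₁ + k₂), so R = r² = 0.4229 and T = 1 − R = 0.5771.

R = 0.423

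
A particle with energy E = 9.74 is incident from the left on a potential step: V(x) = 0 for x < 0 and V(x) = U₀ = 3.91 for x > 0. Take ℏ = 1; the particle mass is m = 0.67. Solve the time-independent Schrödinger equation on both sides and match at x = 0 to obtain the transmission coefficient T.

On each side the TISE gives plane waves with k = √(2m(E − V))/ℏ: k₁ = √(2·0.67·9.74) = 3.613, k₂ = √(2·0.67·5.83) = 2.795.
Continuity of ψ and ψ′ at the step yields the reflection amplitude r = (k₁ − k₂)/(k₁ + k₂) = 0.1276; thus R = |r|² = 0.01628, T = 0.9837.

T = 0.984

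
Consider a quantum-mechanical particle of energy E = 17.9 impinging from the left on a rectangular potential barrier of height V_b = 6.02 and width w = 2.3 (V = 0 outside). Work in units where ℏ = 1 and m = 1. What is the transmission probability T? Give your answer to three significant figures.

T = 0.961

E > V_b: inside the barrier k₂ = √(2m(E − V_b))/ℏ = 4.874, k₂w = 11.21.
T = [1 + V_b² sin²(k₂w) / (4E(E − V_b))]⁻¹ = 1/1.041 = 0.961.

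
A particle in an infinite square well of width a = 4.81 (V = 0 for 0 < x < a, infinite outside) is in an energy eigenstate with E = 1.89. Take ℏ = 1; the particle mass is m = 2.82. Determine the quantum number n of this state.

n = 5

From E_n = n²π²ℏ²/(2ma²) invert to n = √(2ma²E)/(πℏ).
n = (4.81/π) × √(2 × 2.82 × 1.89) = 4.999 → n = 5.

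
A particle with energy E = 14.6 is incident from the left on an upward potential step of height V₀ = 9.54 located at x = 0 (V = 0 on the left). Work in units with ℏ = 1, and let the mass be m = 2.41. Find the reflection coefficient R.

On each side the TISE gives plane waves with k = √(2m(E − V))/ℏ: k₁ = √(2·2.41·14.6) = 8.389, k₂ = √(2·2.41·5.06) = 4.939.
Continuity of ψ and ψ′ at the step yields the reflection amplitude r = (k₁ − k₂)/(k₁ + k₂) = 0.2589; thus R = |r|² = 0.06702, T = 0.9330.

R = 0.0670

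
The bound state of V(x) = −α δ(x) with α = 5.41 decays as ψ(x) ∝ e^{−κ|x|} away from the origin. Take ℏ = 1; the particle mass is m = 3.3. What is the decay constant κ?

κ = 17.9

Integrate −(ℏ²/2m)ψ'' − αδ(x)ψ = Eψ from −ε to +ε: the ψ'' term gives ψ'(0⁺) − ψ'(0⁻) and the δ term gives −(2mα/ℏ²)ψ(0).
With ψ ∝ e^{−κ|x|} this yields −2κ = −2mα/ℏ², so κ = mα/ℏ² = 17.85.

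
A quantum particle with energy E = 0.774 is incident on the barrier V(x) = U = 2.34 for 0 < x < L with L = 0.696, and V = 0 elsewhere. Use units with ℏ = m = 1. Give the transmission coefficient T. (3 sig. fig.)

E < U: inside the barrier ψ ∝ e^{±κx} with κ = √(2m(U − E))/ℏ = 1.770.
κL = 1.232, sinh(κL) = 1.568.
Matching ψ, ψ′ at both faces gives T = [1 + U² sinh²(κL) / (4E(U − E))]⁻¹ = 1/3.776 = 0.265.

T = 0.265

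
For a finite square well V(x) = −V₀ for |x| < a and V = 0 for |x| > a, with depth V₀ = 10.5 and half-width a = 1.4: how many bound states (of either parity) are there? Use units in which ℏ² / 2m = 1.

N = 3

Define the well-strength parameter z₀ = (a/ℏ)√(2mV₀) = 1.4 × √(2·0.5·10.5) = 4.537.
A new bound state (alternating even/odd) appears each time z₀ passes a multiple of π/2, so N = ⌊2z₀/π⌋ + 1 = ⌊2.888⌋ + 1 = 3.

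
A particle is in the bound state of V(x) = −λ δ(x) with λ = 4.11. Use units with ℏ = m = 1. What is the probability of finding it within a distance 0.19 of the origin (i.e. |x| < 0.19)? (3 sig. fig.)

The normalised bound state is ψ = √κ e^{−κ|x|} with κ = mλ/ℏ² = 4.110.
P(|x| < d) = ∫_{−d}^{d} κ e^{−2κ|x|} dx = 1 − e^{−2κd} = 1 − e^{−1.562} = 0.7902.

P = 0.790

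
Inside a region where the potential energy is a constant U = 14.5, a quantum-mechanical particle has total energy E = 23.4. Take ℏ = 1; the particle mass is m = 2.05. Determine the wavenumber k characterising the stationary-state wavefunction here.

With E > U the solution is oscillatory, ψ ∝ e^{±ikx} with k = √(2m(E − U))/ℏ.
k = √(2 × 2.05 × 8.9) = 6.041.

k = 6.04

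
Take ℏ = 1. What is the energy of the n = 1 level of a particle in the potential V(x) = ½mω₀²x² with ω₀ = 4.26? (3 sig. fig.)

E = 6.39

Using E_n = (n + ½)ℏω₀: E_1 = 1.5 × 4.26 = 6.390.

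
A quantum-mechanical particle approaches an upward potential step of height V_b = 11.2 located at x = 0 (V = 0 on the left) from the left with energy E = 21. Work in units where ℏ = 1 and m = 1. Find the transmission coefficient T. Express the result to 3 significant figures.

On each side the TISE gives plane waves with k = √(2m(E − V))/ℏ: k₁ = √(2·1·21) = 6.481, k₂ = √(2·1·9.8) = 4.427.
Continuity of ψ and ψ′ at the step yields the reflection amplitude r = (k₁ − k₂)/(k₁ + k₂) = 0.1883; thus R = |r|² = 0.03544, T = 0.9646.

T = 0.965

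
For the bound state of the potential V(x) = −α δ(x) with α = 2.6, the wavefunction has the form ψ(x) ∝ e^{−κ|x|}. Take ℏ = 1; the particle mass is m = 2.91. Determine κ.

κ = 7.57

Integrating the TISE across x = 0 gives the cusp condition ψ'(0⁺) − ψ'(0⁻) = −(2mα/ℏ²)ψ(0).
With ψ ∝ e^{−κ|x|} this yields −2κ = −2mα/ℏ², so κ = mα/ℏ² = 7.566.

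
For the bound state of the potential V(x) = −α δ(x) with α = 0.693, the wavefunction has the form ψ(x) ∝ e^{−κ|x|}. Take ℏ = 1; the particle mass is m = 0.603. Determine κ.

κ = 0.418

Integrating the TISE across x = 0 gives the cusp condition ψ'(0⁺) − ψ'(0⁻) = −(2mα/ℏ²)ψ(0).
With ψ ∝ e^{−κ|x|} this yields −2κ = −2mα/ℏ², so κ = mα/ℏ² = 0.4179.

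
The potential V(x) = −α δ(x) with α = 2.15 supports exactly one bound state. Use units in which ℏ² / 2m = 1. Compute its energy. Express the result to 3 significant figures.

For x ≠ 0 the bound state is ψ ∝ e^{−κ|x|}; integrating the TISE across the delta gives the cusp condition 2κ = 2mα/ℏ², so κ = 1.075.
Then E = −ℏ²κ²/(2m) = −mα²/(2ℏ²) = -1.156.

E = -1.16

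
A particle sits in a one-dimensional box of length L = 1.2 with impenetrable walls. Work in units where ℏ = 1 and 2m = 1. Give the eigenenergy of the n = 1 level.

E = 6.85

Requiring ψ(0) = ψ(L) = 0 quantises k = nπ/L, hence E_n = ℏ²k²/2m = n²π²ℏ²/(2mL²).
E_1 = 1² × π² / (2 × 0.5 × 1.2²) = 6.854.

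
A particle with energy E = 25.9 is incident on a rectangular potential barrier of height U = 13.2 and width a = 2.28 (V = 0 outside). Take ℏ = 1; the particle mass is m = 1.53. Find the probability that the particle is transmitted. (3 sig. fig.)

T = 0.884

Above the barrier the interior wavenumber is k₂ = √(2m(E − U))/ℏ = 6.234, giving phase k₂a = 14.21.
Matching at both interfaces gives T⁻¹ = 1 + U² sin²(k₂a) / [4E(E − U)] = 1.132, hence T = 0.884.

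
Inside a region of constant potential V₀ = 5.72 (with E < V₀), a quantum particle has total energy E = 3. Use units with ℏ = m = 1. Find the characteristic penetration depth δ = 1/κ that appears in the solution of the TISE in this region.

Since E < V₀ the TISE in this region is ψ'' = κ²ψ with κ = √(2m(V₀ − E))/ℏ.
κ = √(2 × 1 × 2.72) = 2.332. The penetration depth is δ = 1/κ = 0.429.

δ = 0.429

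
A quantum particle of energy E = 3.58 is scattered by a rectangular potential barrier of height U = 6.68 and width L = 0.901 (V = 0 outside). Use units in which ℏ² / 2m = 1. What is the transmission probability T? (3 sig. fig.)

E < U: inside the barrier ψ ∝ e^{±κx} with κ = √(2m(U − E))/ℏ = 1.761.
κL = 1.586, sinh(κL) = 2.341.
Matching ψ, ψ′ at both faces gives T = [1 + U² sinh²(κL) / (4E(U − E))]⁻¹ = 1/6.507 = 0.154.

T = 0.154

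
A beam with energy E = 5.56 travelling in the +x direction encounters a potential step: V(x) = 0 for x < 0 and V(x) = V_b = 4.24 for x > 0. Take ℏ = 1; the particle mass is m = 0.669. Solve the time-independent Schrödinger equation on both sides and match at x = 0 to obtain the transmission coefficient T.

On each side the TISE gives plane waves with k = √(2m(E − V))/ℏ: k₁ = √(2·0.669·5.56) = 2.728, k₂ = √(2·0.669·1.32) = 1.329.
Continuity of ψ and ψ′ at the step yields the reflection amplitude r = (k₁ − k₂)/(k₁ + k₂) = 0.3448; thus R = |r|² = 0.1189, T = 0.8811.

T = 0.881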